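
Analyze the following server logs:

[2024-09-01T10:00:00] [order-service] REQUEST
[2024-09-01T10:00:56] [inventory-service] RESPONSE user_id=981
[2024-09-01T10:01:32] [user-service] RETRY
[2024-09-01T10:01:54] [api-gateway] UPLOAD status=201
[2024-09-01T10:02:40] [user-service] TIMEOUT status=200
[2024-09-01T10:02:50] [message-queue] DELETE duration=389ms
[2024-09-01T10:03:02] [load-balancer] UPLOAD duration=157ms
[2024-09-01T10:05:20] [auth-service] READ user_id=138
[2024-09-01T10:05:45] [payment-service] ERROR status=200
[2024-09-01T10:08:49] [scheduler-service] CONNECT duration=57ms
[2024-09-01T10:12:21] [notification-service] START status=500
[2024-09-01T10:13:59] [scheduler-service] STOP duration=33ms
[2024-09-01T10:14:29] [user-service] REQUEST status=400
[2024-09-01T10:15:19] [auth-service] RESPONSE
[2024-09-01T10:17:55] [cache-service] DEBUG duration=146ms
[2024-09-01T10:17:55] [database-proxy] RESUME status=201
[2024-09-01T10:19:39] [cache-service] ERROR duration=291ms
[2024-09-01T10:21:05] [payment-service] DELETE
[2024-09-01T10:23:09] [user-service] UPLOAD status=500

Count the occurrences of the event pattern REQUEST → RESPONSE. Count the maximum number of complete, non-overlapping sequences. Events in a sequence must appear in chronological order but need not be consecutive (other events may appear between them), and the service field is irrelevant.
2

To count sequences:

1. Look for pattern: REQUEST → RESPONSE
2. Greedily scan the log in chronological order, matching each sequence element in turn (ignoring service)
3. Each time the full pattern completes, increment the count and restart matching from the next event
4. Complete non-overlapping sequences found: 2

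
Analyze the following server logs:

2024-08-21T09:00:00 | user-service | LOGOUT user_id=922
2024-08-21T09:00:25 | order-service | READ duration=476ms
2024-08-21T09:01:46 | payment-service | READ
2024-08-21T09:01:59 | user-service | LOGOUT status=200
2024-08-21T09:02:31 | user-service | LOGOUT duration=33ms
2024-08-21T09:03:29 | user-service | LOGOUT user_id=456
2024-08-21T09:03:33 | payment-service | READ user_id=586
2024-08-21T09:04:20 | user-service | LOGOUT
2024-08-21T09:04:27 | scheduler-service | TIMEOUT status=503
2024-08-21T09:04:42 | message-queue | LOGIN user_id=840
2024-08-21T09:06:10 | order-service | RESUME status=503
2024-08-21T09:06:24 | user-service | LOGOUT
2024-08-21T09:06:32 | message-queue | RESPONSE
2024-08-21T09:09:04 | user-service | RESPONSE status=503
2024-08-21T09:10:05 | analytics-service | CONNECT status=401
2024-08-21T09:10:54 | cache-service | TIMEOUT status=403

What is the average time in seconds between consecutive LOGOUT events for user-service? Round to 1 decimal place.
76.8

To calculate average interval:

1. Find all LOGOUT events for user-service in order
2. Calculate time gaps between consecutive events
3. Compute mean of gaps: 384 / 5 = 76.8 seconds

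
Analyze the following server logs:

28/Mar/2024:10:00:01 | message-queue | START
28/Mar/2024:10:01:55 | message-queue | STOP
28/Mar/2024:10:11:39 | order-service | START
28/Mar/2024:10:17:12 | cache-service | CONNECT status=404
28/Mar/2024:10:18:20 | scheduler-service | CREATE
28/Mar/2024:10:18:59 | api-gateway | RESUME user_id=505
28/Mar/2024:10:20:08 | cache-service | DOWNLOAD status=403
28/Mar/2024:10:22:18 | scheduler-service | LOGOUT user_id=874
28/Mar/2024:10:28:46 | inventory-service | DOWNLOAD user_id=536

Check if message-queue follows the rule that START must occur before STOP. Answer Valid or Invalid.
Valid

To validate ordering:

1. Required order: START → STOP
2. Rule: START must occur before STOP
3. Check actual order of events for message-queue
4. Result: Valid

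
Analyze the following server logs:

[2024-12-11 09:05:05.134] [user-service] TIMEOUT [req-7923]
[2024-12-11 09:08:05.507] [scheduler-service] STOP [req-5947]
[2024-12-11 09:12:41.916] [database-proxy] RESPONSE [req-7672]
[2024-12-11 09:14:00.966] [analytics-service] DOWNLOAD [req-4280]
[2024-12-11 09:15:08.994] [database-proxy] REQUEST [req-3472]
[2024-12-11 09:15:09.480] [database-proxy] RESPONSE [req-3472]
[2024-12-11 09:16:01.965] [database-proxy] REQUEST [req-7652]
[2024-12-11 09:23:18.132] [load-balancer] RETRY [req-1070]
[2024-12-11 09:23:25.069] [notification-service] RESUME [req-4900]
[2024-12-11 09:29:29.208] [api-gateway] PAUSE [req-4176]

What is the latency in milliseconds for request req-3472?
486

To calculate latency:

1. Find REQUEST with id req-3472: 2024-12-11 09:15:08.994
2. Find RESPONSE with id req-3472: 2024-12-11 09:15:09.480
3. Latency: 2024-12-11 09:15:09.480 - 2024-12-11 09:15:08.994 = 486ms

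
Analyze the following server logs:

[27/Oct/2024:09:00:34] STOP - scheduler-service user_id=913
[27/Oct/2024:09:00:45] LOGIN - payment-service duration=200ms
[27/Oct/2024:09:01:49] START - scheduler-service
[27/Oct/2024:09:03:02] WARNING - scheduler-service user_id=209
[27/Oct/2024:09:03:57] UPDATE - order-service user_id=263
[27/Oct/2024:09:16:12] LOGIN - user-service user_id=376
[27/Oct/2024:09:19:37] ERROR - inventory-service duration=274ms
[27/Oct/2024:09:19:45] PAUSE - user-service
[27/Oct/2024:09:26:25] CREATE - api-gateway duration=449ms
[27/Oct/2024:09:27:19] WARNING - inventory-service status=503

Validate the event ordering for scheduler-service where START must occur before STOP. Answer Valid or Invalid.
Invalid

To validate ordering:

1. Required order: START → STOP
2. Rule: START must occur before STOP
3. Check actual order of events for scheduler-service
4. Result: Invalid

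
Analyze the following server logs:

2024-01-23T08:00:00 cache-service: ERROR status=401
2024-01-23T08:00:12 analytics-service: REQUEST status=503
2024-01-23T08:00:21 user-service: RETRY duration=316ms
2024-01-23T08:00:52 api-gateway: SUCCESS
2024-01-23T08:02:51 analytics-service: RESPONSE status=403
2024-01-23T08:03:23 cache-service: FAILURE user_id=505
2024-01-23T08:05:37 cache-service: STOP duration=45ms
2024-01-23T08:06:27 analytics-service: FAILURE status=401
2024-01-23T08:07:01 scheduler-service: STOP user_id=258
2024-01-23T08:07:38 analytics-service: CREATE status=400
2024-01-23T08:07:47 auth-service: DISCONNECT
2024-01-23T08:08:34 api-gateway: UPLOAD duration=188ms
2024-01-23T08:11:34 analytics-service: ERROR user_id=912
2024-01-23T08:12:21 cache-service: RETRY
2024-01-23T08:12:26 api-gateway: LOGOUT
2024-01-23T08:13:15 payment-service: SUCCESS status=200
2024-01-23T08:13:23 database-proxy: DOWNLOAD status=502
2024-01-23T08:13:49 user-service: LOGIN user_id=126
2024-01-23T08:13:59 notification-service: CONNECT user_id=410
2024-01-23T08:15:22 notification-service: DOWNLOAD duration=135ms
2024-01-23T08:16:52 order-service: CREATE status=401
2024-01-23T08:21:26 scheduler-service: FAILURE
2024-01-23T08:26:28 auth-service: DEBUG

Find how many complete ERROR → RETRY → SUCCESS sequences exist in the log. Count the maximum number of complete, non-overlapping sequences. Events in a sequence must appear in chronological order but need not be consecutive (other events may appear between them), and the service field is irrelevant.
2

To count sequences:

1. Look for pattern: ERROR → RETRY → SUCCESS
2. Greedily scan the log in chronological order, matching each sequence element in turn (ignoring service)
3. Each time the full pattern completes, increment the count and restart matching from the next event
4. Complete non-overlapping sequences found: 2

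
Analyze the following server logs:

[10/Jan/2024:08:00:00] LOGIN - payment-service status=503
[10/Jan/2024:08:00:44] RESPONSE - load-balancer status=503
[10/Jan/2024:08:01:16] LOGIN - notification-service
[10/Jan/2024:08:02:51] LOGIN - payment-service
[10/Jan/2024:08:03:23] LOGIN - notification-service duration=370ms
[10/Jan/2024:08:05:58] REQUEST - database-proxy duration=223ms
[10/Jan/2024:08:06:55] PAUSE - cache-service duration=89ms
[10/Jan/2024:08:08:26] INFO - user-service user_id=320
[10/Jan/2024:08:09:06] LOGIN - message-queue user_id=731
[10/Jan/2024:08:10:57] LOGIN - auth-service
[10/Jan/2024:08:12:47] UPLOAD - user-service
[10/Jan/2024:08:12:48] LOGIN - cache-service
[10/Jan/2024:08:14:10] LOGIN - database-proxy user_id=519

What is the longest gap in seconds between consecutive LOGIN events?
343

To find the longest gap:

1. Extract all LOGIN events in chronological order
2. Calculate time differences between consecutive events
3. Find the maximum difference
4. Longest gap: 343 seconds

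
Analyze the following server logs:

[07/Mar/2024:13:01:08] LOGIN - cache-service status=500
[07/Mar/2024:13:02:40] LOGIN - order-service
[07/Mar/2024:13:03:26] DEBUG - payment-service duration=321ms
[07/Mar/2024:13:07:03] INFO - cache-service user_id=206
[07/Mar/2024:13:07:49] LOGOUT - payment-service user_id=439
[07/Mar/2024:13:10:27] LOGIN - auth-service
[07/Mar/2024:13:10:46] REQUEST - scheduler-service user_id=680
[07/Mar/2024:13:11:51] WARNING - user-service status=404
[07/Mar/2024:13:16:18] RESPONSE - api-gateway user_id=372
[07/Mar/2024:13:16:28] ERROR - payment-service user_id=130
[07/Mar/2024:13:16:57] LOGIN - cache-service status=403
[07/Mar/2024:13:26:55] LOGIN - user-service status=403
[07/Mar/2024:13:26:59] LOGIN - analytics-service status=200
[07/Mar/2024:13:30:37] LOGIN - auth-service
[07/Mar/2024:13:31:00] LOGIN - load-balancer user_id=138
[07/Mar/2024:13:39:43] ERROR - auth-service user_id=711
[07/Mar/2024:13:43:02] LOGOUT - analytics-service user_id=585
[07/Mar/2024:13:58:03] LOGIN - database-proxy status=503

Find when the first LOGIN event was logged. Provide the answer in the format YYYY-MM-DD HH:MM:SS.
2024-03-07 13:01:08

To find the first event:

1. Filter for all LOGIN events
2. Sort by timestamp
3. Select the first one
4. Timestamp: 2024-03-07 13:01:08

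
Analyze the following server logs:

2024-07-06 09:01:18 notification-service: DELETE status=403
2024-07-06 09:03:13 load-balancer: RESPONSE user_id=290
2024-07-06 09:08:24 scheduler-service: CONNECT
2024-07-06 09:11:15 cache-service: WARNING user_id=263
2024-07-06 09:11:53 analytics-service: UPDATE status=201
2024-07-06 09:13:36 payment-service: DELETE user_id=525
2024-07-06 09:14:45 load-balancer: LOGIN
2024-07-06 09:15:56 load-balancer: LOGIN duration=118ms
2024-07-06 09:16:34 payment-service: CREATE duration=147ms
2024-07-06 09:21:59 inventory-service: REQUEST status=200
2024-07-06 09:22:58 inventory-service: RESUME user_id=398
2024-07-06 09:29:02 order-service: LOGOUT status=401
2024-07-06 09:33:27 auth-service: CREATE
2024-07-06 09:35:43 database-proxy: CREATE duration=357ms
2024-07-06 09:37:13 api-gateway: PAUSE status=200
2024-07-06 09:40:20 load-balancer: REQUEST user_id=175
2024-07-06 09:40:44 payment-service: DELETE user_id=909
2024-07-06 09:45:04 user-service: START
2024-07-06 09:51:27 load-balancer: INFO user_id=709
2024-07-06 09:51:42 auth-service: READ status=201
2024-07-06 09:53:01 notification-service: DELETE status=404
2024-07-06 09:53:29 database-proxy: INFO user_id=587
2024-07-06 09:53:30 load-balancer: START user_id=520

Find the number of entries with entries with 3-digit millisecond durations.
3

To find matching entries:

1. Pattern to match: entries with 3-digit millisecond durations
2. Scan each log entry for the pattern
3. Count matches: 3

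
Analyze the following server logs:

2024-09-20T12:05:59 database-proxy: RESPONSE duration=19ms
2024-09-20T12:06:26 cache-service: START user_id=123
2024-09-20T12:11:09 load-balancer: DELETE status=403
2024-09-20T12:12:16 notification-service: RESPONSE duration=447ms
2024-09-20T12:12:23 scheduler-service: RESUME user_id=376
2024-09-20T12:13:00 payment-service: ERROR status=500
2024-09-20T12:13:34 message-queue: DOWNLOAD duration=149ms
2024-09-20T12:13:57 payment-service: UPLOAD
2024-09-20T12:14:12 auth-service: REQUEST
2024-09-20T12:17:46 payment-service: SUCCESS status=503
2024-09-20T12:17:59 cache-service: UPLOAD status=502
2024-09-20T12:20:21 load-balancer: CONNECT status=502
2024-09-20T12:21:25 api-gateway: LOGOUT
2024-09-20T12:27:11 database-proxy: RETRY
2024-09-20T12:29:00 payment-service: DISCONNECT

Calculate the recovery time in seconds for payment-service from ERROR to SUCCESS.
286

To calculate recovery time:

1. Find ERROR event for payment-service: 2024-09-20T12:13:00
2. Find next SUCCESS event for payment-service: 2024-09-20T12:17:46
3. Recovery time: 2024-09-20T12:17:46 - 2024-09-20T12:13:00 = 286 seconds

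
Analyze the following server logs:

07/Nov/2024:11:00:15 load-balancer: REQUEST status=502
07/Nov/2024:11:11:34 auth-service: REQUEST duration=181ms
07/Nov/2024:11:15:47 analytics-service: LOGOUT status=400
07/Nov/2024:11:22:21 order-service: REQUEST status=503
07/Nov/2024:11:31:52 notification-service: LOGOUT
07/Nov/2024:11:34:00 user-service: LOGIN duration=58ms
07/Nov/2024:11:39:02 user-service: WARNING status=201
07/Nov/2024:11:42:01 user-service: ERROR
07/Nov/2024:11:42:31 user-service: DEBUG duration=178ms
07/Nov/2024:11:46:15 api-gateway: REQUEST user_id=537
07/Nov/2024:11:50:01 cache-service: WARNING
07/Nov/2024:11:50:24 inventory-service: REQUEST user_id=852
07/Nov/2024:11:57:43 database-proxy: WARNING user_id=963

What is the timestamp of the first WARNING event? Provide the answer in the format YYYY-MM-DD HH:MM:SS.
2024-11-07 11:39:02

To find the first event:

1. Filter for all WARNING events
2. Sort by timestamp
3. Select the first one
4. Timestamp: 2024-11-07 11:39:02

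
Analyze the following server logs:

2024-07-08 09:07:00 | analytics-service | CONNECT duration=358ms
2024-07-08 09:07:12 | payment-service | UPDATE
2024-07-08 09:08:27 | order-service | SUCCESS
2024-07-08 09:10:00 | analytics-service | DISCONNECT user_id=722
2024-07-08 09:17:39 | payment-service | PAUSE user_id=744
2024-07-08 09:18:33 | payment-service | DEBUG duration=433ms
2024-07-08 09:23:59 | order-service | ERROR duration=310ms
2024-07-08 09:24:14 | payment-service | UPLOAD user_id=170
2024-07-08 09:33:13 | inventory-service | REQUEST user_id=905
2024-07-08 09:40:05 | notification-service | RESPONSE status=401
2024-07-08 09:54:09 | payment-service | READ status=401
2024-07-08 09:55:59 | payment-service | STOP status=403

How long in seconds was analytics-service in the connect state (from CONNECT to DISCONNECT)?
180

To calculate state duration:

1. Find CONNECT event for analytics-service: 2024-07-08 09:07:00
2. Find DISCONNECT event for analytics-service: 2024-07-08 09:10:00
3. Calculate duration: 2024-07-08 09:10:00 - 2024-07-08 09:07:00 = 180 seconds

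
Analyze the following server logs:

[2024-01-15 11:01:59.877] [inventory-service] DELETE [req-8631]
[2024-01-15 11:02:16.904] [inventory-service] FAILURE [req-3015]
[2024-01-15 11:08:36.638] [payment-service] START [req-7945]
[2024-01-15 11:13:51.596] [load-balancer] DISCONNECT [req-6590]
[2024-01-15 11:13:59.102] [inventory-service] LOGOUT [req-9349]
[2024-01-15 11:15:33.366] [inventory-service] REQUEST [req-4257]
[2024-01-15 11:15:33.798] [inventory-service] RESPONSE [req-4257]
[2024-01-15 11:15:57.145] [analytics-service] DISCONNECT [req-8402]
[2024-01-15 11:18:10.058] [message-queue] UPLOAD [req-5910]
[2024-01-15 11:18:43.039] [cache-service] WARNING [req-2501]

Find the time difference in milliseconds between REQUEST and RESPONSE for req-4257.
432

To calculate latency:

1. Find REQUEST with id req-4257: 2024-01-15 11:15:33.366
2. Find RESPONSE with id req-4257: 2024-01-15 11:15:33.798
3. Latency: 2024-01-15 11:15:33.798 - 2024-01-15 11:15:33.366 = 432ms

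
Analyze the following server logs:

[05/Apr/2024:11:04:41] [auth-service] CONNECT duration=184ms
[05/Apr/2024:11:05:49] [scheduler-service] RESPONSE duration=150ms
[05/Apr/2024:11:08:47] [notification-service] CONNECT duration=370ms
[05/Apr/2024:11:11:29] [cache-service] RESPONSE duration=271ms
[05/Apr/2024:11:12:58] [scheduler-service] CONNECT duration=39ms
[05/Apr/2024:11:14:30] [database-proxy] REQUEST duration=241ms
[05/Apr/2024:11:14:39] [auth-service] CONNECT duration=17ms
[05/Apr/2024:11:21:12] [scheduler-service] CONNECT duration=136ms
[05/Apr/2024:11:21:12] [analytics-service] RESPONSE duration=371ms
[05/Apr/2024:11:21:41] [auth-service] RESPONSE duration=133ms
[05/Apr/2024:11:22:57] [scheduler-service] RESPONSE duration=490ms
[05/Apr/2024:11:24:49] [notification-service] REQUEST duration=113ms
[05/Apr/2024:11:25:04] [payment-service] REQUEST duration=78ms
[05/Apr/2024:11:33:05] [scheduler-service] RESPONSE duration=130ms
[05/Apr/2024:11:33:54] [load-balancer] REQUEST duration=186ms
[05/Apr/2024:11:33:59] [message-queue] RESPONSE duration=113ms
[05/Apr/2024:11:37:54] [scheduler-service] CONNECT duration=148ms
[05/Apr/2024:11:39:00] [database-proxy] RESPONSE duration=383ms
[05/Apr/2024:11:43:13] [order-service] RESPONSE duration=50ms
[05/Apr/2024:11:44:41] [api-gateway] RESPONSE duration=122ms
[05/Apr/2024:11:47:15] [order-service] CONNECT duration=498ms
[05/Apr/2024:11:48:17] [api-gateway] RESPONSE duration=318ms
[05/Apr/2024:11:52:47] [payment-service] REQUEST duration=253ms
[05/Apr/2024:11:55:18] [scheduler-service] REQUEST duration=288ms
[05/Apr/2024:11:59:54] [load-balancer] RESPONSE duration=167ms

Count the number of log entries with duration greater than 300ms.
6

To count timeouts:

1. Threshold: 300ms
2. Extract duration from each log entry
3. Count entries where duration > 300
4. Timeout count: 6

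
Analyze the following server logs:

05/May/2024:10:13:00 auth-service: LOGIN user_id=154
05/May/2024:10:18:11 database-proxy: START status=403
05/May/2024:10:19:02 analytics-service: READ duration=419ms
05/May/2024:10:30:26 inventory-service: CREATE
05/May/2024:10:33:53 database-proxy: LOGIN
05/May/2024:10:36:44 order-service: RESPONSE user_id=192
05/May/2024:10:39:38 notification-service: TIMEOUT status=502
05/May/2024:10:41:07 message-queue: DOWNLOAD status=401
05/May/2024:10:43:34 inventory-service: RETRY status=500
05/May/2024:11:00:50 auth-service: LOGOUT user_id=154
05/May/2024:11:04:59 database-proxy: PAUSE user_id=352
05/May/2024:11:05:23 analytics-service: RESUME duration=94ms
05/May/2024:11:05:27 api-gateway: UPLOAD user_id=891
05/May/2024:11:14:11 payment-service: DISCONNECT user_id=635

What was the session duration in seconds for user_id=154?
2870

To calculate session duration:

1. Find LOGIN event for user_id=154: 05/May/2024:10:13:00
2. Find LOGOUT event for user_id=154: 05/May/2024:11:00:50
3. Session duration: 05/May/2024:11:00:50 - 05/May/2024:10:13:00 = 2870 seconds (47 minutes)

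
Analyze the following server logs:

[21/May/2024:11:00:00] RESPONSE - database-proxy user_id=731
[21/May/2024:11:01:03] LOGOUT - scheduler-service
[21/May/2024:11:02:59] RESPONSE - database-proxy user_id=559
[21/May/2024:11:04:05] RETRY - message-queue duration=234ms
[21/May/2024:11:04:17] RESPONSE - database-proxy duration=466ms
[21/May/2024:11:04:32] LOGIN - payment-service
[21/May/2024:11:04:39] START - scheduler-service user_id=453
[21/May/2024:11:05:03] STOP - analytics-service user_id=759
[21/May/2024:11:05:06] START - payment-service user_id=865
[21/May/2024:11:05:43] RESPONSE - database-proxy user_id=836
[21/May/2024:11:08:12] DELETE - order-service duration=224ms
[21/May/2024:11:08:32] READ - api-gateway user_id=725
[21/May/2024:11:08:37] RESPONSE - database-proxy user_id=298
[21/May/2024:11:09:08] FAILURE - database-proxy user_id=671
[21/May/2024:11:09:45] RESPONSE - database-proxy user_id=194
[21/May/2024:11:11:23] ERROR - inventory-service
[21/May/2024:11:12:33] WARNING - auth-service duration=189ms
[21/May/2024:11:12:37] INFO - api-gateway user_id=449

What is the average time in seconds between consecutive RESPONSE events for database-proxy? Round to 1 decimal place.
117.0

To calculate average interval:

1. Find all RESPONSE events for database-proxy in order
2. Calculate time gaps between consecutive events
3. Compute mean of gaps: 585 / 5 = 117.0 seconds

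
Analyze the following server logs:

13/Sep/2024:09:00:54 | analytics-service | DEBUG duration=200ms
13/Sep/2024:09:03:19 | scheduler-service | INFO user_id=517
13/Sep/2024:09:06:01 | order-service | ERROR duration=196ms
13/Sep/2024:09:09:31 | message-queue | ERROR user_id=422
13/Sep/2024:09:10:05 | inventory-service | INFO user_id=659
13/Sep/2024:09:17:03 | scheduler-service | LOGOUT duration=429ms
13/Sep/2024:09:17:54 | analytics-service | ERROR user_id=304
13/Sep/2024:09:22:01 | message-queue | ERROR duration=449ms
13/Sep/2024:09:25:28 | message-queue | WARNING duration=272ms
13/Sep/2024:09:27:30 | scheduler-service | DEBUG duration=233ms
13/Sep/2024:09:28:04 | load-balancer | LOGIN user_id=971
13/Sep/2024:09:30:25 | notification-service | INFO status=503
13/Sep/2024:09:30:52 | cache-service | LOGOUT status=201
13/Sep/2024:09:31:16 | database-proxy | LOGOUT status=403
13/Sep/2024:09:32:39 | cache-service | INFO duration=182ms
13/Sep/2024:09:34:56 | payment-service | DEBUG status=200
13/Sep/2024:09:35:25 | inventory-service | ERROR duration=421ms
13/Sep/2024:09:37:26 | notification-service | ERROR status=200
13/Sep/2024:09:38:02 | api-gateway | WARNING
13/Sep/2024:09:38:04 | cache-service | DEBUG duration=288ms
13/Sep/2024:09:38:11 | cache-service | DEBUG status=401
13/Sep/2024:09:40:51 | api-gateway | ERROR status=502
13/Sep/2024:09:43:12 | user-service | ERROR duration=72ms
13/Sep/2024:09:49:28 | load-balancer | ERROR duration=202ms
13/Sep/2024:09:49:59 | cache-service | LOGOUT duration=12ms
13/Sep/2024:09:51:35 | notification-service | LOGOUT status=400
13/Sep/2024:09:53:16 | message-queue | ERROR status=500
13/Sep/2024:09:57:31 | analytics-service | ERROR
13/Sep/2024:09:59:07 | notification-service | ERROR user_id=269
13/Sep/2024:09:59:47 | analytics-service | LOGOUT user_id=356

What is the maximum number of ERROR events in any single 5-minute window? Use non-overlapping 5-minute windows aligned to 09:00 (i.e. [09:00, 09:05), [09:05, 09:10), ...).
2

To find the burst window:

1. Divide the log period into non-overlapping 5-minute windows starting at 09:00
2. Count ERROR events in each window
3. Find the window with maximum count
4. Maximum events in a window: 2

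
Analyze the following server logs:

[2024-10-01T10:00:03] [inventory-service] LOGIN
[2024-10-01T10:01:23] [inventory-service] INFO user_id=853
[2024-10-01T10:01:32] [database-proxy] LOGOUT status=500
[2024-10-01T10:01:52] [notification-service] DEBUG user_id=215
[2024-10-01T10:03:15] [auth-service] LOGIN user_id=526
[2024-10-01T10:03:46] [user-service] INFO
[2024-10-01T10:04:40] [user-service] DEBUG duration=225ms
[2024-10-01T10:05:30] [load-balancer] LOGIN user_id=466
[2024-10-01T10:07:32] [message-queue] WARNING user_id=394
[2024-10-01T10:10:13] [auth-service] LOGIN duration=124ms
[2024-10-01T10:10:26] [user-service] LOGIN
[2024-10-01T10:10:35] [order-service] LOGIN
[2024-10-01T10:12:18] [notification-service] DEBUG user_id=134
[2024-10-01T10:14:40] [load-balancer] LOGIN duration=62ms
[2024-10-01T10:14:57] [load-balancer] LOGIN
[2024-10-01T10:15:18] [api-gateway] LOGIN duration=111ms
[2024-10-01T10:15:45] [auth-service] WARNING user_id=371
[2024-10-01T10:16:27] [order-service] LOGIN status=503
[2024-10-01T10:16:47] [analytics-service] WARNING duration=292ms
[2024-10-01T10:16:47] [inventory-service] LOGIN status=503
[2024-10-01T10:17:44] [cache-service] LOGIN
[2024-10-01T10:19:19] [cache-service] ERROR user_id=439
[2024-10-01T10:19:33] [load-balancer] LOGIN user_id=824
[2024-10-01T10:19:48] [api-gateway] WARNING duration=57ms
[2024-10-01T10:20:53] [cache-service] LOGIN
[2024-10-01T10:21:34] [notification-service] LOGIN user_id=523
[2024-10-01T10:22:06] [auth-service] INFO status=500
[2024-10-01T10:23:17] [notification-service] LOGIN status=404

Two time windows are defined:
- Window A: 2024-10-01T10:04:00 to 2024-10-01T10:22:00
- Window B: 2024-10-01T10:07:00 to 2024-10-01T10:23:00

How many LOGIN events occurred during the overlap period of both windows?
12

To find overlap events:

1. Window A: 2024-10-01T10:04:00 to 2024-10-01T10:22:00
2. Window B: 2024-10-01T10:07:00 to 2024-10-01T10:23:00
3. Overlap period: 2024-10-01T10:07:00 to 2024-10-01T10:22:00
4. Count LOGIN events in overlap: 12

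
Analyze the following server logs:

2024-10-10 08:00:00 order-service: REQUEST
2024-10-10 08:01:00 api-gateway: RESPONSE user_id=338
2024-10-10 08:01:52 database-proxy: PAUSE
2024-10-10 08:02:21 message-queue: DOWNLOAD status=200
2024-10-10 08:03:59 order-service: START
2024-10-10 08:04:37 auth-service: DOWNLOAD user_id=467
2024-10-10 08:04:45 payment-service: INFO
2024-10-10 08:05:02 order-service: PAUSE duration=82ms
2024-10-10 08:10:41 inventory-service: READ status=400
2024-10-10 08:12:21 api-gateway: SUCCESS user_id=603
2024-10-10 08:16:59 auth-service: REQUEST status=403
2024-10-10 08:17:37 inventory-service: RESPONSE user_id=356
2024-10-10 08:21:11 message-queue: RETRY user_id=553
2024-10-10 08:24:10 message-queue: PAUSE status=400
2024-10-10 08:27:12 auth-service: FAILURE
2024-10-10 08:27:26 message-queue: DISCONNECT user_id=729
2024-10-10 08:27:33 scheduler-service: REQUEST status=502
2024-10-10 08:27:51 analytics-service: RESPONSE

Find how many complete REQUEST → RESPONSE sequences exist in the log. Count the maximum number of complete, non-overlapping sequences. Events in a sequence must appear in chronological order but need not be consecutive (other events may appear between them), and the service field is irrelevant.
3

To count sequences:

1. Look for pattern: REQUEST → RESPONSE
2. Greedily scan the log in chronological order, matching each sequence element in turn (ignoring service)
3. Each time the full pattern completes, increment the count and restart matching from the next event
4. Complete non-overlapping sequences found: 3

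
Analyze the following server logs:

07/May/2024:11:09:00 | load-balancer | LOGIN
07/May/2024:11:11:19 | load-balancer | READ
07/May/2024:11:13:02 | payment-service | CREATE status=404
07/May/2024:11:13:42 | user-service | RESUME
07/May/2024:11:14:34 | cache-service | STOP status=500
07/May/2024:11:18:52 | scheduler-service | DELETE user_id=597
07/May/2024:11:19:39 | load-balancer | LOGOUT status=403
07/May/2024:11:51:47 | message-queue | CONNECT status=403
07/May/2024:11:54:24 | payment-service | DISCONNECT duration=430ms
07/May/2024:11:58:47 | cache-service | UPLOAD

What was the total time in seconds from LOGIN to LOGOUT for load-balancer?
639

To calculate state duration:

1. Find LOGIN event for load-balancer: 07/May/2024:11:09:00
2. Find LOGOUT event for load-balancer: 07/May/2024:11:19:39
3. Calculate duration: 07/May/2024:11:19:39 - 07/May/2024:11:09:00 = 639 seconds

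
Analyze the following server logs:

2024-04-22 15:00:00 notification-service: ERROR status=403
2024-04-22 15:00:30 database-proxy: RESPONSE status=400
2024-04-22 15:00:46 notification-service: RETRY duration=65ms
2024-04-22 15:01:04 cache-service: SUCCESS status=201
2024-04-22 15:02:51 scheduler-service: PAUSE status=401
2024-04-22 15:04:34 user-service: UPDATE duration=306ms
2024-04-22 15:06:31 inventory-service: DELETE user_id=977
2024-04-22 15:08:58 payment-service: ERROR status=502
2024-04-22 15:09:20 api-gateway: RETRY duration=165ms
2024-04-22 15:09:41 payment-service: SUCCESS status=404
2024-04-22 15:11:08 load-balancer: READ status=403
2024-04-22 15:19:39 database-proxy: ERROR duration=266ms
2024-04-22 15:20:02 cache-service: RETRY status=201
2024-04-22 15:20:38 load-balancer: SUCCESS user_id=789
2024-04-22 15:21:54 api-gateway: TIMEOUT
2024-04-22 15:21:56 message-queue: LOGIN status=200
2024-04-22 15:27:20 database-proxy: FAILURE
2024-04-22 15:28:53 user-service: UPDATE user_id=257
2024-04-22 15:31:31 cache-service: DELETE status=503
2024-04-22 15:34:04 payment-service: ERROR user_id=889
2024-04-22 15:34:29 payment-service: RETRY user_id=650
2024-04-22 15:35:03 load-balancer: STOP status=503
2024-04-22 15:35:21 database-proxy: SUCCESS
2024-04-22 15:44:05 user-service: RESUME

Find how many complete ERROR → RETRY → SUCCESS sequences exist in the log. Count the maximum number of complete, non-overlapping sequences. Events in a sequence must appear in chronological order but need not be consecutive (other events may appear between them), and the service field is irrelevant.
4

To count sequences:

1. Look for pattern: ERROR → RETRY → SUCCESS
2. Greedily scan the log in chronological order, matching each sequence element in turn (ignoring service)
3. Each time the full pattern completes, increment the count and restart matching from the next event
4. Complete non-overlapping sequences found: 4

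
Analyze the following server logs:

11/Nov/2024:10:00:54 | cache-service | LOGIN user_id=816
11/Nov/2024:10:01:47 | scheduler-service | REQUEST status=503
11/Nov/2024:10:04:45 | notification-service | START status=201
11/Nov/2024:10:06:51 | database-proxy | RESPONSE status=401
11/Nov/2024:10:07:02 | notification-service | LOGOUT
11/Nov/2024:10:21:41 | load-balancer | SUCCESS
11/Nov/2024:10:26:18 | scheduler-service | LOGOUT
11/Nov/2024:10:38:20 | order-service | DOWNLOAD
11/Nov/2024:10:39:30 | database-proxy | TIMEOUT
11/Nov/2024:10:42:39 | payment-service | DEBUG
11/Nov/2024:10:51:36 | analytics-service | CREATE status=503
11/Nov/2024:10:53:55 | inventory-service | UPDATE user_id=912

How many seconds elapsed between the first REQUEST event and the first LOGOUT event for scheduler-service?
1471

To find the time between events:

1. Locate the first REQUEST event for scheduler-service: 11/Nov/2024:10:01:47
2. Locate the first LOGOUT event for scheduler-service: 11/Nov/2024:10:26:18
3. Calculate the difference: 11/Nov/2024:10:26:18 - 11/Nov/2024:10:01:47 = 1471 seconds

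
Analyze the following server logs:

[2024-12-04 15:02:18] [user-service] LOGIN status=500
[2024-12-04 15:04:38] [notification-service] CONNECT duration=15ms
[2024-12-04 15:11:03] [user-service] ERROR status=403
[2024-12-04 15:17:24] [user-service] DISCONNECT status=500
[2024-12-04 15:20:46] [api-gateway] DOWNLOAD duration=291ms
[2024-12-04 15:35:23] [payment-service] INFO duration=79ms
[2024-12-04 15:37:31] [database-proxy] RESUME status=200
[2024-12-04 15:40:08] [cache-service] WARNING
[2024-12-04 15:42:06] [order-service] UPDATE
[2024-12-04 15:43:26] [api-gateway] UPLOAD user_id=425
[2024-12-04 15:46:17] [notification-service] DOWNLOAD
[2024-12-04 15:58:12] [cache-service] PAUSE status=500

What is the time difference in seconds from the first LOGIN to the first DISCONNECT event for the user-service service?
906

To find the time between events:

1. Locate the first LOGIN event for user-service: 2024-12-04 15:02:18
2. Locate the first DISCONNECT event for user-service: 2024-12-04 15:17:24
3. Calculate the difference: 2024-12-04 15:17:24 - 2024-12-04 15:02:18 = 906 seconds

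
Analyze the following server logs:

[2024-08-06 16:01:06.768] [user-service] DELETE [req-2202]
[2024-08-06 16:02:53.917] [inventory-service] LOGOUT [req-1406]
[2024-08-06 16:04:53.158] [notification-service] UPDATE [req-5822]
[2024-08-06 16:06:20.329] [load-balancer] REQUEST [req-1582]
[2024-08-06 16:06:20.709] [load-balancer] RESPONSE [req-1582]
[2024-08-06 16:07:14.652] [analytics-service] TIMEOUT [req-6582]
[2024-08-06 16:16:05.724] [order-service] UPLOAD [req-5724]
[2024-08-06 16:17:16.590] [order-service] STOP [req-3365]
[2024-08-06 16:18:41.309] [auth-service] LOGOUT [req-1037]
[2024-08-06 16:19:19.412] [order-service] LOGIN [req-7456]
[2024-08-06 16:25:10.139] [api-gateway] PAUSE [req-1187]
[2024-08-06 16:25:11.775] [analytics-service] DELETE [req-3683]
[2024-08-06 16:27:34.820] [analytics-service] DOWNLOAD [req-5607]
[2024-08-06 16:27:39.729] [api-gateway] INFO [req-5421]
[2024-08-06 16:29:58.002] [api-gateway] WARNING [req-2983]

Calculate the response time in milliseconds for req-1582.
380

To calculate latency:

1. Find REQUEST with id req-1582: 2024-08-06 16:06:20.329
2. Find RESPONSE with id req-1582: 2024-08-06 16:06:20.709
3. Latency: 2024-08-06 16:06:20.709 - 2024-08-06 16:06:20.329 = 380ms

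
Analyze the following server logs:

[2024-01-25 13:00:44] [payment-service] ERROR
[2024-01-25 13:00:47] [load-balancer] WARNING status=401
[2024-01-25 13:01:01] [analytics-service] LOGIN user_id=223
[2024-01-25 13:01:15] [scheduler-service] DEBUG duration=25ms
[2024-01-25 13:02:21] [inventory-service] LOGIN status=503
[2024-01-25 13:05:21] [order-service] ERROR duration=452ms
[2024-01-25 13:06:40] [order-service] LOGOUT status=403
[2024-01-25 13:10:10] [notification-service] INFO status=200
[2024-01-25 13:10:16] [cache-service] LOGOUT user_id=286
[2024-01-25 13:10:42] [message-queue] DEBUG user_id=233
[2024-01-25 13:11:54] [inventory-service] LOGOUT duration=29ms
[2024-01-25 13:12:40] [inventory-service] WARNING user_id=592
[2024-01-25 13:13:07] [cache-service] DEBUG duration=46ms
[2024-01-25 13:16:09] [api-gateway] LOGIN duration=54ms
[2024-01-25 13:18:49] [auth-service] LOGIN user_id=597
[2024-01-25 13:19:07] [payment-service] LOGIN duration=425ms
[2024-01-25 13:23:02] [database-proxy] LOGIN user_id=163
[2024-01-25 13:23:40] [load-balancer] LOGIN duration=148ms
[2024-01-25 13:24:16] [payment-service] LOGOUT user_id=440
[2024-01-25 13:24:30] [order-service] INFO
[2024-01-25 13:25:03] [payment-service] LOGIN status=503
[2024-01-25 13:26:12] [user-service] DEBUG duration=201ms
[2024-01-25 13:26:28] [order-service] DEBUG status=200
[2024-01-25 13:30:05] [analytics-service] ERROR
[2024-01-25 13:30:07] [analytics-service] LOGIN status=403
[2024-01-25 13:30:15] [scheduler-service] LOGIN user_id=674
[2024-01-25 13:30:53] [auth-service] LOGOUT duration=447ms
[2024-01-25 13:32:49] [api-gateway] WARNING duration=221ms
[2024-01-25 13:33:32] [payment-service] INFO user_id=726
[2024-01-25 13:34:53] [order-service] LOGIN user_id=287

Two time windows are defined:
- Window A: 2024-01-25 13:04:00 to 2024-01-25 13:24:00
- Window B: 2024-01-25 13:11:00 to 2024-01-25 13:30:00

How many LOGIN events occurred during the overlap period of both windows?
5

To find overlap events:

1. Window A: 2024-01-25 13:04:00 to 2024-01-25 13:24:00
2. Window B: 2024-01-25 13:11:00 to 2024-01-25 13:30:00
3. Overlap period: 2024-01-25 13:11:00 to 2024-01-25 13:24:00
4. Count LOGIN events in overlap: 5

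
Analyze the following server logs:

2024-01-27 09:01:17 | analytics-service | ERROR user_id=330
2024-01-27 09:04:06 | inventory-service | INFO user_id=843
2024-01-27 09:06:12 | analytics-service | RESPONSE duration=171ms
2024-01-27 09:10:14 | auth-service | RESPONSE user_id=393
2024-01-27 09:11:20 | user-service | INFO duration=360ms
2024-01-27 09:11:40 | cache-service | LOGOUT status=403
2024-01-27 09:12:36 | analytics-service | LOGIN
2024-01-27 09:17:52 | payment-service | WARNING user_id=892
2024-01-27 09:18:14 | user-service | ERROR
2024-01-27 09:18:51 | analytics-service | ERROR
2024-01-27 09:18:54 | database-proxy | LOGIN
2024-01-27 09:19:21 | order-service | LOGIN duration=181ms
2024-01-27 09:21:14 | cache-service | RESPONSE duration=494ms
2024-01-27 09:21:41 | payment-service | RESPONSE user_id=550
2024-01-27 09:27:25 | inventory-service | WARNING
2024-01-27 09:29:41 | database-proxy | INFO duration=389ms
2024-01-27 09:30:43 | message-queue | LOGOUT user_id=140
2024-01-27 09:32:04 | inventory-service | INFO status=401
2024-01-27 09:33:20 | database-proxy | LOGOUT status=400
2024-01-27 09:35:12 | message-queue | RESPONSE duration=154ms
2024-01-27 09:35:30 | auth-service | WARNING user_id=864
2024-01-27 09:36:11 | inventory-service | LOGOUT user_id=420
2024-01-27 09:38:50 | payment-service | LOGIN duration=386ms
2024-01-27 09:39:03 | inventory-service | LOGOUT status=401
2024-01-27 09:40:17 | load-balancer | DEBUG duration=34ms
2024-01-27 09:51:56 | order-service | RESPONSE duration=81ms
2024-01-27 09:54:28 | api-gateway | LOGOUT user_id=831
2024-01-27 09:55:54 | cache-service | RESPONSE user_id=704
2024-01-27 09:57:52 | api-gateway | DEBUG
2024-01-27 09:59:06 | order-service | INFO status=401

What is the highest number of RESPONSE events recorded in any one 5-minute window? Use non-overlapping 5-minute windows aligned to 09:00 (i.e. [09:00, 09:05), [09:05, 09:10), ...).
2

To find the burst window:

1. Divide the log period into non-overlapping 5-minute windows starting at 09:00
2. Count RESPONSE events in each window
3. Find the window with maximum count
4. Maximum events in a window: 2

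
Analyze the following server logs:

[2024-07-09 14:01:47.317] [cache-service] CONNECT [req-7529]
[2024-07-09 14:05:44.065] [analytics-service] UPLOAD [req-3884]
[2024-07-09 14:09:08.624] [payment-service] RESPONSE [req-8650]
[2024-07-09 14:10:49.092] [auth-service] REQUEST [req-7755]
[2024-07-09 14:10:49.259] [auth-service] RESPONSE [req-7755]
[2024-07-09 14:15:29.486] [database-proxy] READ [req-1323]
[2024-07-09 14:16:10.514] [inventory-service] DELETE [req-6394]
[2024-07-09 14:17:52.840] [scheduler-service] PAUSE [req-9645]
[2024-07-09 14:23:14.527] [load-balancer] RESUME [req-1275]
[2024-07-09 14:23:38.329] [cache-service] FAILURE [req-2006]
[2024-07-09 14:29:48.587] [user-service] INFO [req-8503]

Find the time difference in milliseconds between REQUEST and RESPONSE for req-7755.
167

To calculate latency:

1. Find REQUEST with id req-7755: 2024-07-09 14:10:49.092
2. Find RESPONSE with id req-7755: 2024-07-09 14:10:49.259
3. Latency: 2024-07-09 14:10:49.259 - 2024-07-09 14:10:49.092 = 167ms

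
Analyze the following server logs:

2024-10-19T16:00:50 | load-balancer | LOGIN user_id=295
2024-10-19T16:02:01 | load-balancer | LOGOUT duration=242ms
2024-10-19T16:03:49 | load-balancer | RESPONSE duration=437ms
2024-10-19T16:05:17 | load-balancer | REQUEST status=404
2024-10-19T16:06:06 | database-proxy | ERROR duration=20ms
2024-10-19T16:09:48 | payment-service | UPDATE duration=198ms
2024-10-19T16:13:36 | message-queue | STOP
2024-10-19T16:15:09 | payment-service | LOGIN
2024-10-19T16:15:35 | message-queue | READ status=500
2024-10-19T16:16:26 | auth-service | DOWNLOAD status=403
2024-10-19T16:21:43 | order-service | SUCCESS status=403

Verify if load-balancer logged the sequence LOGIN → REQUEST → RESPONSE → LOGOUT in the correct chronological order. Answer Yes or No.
No

To verify sequence order:

1. Find all events in sequence LOGIN → REQUEST → RESPONSE → LOGOUT for load-balancer
2. Extract their timestamps
3. Check if timestamps are in ascending order
4. Result: No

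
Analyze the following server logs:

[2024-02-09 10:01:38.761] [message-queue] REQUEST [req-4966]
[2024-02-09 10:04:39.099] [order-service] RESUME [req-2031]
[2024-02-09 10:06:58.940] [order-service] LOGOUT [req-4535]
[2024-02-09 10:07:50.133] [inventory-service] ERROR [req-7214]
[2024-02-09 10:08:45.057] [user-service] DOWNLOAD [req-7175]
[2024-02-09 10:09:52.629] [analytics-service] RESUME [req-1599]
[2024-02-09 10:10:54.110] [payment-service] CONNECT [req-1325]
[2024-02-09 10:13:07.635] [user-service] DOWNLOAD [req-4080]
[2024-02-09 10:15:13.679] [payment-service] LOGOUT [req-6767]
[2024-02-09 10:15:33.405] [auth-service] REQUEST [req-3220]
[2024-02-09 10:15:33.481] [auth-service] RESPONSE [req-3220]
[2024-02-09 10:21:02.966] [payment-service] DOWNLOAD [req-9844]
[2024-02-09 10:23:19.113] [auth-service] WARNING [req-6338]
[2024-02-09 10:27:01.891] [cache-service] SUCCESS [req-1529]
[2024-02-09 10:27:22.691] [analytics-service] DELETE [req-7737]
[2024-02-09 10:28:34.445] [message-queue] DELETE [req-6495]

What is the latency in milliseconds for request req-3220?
76

To calculate latency:

1. Find REQUEST with id req-3220: 2024-02-09 10:15:33.405
2. Find RESPONSE with id req-3220: 2024-02-09 10:15:33.481
3. Latency: 2024-02-09 10:15:33.481 - 2024-02-09 10:15:33.405 = 76ms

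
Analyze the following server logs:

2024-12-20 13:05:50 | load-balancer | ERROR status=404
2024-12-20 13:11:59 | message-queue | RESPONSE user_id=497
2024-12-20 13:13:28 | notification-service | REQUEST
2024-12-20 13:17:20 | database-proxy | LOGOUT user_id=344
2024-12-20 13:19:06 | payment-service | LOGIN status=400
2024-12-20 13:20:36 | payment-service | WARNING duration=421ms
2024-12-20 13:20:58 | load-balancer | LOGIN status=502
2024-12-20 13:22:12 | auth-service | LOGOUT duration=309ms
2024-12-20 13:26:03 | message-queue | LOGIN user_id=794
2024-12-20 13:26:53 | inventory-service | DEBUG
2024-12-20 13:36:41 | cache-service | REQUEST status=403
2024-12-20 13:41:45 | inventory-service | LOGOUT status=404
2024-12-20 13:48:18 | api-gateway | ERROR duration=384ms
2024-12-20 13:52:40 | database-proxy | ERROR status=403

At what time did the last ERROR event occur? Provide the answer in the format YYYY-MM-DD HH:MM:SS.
2024-12-20 13:52:40

To find the last event:

1. Filter for all ERROR events
2. Sort by timestamp
3. Select the last one
4. Timestamp: 2024-12-20 13:52:40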